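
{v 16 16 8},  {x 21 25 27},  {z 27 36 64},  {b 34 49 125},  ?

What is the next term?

{d 42 64 216}

Letter: letters move forward 2 places in the alphabet, wrapping Z→A, so v, x, z, b → d.
Second component: differences are 5, 6, 7, … (increasing by 1 each time); 16, 21, 27, 34 → 42.
For the third component, perfect squares: 4², 5², 6², …: 16, 25, 36, 49 → 64.
Fourth component: perfect cubes: 2³, 3³, 4³, …, so 8, 27, 64, 125 → 216.
So the next term is {d 42 64 216}.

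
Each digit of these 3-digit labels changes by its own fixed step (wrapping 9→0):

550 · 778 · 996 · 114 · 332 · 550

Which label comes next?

First digit: 5, 7, 9, 1, 3, 5 → 7 (+2 each step, mod 10).
Second digit: +2 each step, mod 10; 5, 7, 9, 1, 3, 5 → 7.
Third digit goes 0, 8, 6, 4, 2, 0 → 8 (−2 each step, mod 10).
Combining the parts gives 778.

778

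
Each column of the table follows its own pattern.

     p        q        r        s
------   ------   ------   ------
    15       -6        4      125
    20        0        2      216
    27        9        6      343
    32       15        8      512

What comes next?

Column p — alternating steps +5, +7, +5, +7, …: 15, 20, 27, 32 → 39.
Column q: -6, 0, 9, 15 → 24 (alternating steps +6, +9, +6, +9, …).
Column r goes 4, 2, 6, 8 → 14 (each term is the sum of the two before it).
Column s: 125, 216, 343, 512 → 729 (perfect cubes: 5³, 6³, 7³, …).
So the next line is 39  24  14  729.

39  24  14  729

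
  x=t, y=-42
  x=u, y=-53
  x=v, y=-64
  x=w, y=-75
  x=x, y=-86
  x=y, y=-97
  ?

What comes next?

X: t, u, v, w, x, y → z (letters move forward 1 place in the alphabet).
Y: −11 each step; -42, -53, -64, -75, -86, -97 → -108.
So the next term is x=z, y=-108.

x=z, y=-108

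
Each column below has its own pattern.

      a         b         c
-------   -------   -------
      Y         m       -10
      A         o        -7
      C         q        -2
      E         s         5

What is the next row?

G  u  14

Column a goes Y, A, C, E → G (letters move forward 2 places in the alphabet, wrapping Z→A).
Column b: letters move forward 2 places in the alphabet; m, o, q, s → u.
Column c — differences are 3, 5, 7, … (increasing by 2 each time): -10, -7, -2, 5 → 14.
Combining the parts gives G  u  14.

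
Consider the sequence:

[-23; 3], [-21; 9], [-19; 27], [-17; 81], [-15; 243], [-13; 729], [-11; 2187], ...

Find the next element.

First part goes -23, -21, -19, -17, -15, -13, -11 → -9 (+2 each step).
Second part: 3, 9, 27, 81, 243, 729, 2187 → 6561 (×3 each step).
So the next element is [-9; 6561].

[-9; 6561]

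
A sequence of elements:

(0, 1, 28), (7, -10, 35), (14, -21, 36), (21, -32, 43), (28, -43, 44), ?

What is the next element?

(35, -54, 51)

First part goes 0, 7, 14, 21, 28 → 35 (+7 each step).
Second part: −11 each step; 1, -10, -21, -32, -43 → -54.
Third part goes 28, 35, 36, 43, 44 → 51 (alternating steps +7, +1, +7, +1, …).
So the next element is (35, -54, 51).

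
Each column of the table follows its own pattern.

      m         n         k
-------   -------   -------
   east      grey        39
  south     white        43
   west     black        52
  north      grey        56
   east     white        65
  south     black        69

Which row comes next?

Column m: east, south, west, north, east, south → west (repeats east → south → west → north).
Column n: repeats grey → white → black, so grey, white, black, grey, white, black → grey.
Column k: alternating steps +4, +9, +4, +9, …; 39, 43, 52, 56, 65, 69 → 78.
So the next row is west  grey  78.

west  grey  78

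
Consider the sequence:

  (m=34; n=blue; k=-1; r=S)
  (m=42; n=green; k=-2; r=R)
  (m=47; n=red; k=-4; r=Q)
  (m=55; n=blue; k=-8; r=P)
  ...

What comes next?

(m=60; n=green; k=-16; r=O)

For the m, alternating steps +8, +5, +8, +5, …: 34, 42, 47, 55 → 60.
N — repeats blue → green → red: blue, green, red, blue → green.
K goes -1, -2, -4, -8 → -16 (×2 each step).
R: letters move back 1 place in the alphabet, so S, R, Q, P → O.
So the next term is (m=60; n=green; k=-16; r=O).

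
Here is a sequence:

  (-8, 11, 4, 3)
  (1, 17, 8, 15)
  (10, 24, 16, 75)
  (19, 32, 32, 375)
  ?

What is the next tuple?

First part — +9 each step: -8, 1, 10, 19 → 28.
Second part — differences are 6, 7, 8, … (increasing by 1 each time): 11, 17, 24, 32 → 41.
Third part: 4, 8, 16, 32 → 64 (×2 each step).
Fourth part: ×5 each step; 3, 15, 75, 375 → 1875.
Combining the parts gives (28, 41, 64, 1875).

(28, 41, 64, 1875)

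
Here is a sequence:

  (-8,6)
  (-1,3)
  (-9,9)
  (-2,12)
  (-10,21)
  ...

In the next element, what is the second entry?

Second entry: 6, 3, 9, 12, 21 → 33 (each term is the sum of the two before it).

33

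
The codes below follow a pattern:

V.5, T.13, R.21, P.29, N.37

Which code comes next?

Letter: V, T, R, P, N → L (letters move back 2 places in the alphabet).
Second component — +8 each step: 5, 13, 21, 29, 37 → 45.
So the next code is L.45.

L.45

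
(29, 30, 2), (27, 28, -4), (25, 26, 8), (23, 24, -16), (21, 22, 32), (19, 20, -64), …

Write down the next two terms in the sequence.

(17, 18, 128), (15, 16, -256)

First part: −2 each step, so 29, 27, 25, 23, 21, 19 → 17 → 15.
For the second part, −2 each step: 30, 28, 26, 24, 22, 20 → 18 → 16.
For the third part, ×(-2) each step: 2, -4, 8, -16, 32, -64 → 128 → -256.
Putting the parts together: (17, 18, 128) and then (15, 16, -256).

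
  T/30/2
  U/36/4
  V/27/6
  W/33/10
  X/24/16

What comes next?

For the letter, letters move forward 1 place in the alphabet: T, U, V, W, X → Y.
Second component: alternating steps +6, −9, +6, −9, …; 30, 36, 27, 33, 24 → 30.
Third component goes 2, 4, 6, 10, 16 → 26 (each term is the sum of the two before it).
Combining the parts gives Y/30/26.

Y/30/26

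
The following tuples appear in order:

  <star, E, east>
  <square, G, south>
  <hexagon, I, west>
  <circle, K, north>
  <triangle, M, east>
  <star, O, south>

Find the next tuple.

<square, Q, west>

Shape: star, square, hexagon, circle, triangle, star → square (repeats star → square → hexagon → circle → triangle).
For the letter, letters move forward 2 places in the alphabet: E, G, I, K, M, O → Q.
Direction: repeats east → south → west → north; east, south, west, north, east, south → west.
So the next tuple is <square, Q, west>.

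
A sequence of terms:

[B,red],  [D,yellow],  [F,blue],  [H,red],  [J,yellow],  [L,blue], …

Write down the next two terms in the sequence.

[N,red], [P,yellow]

Letter: letters move forward 2 places in the alphabet, so B, D, F, H, J, L → N → P.
Colour — repeats red → yellow → blue: red, yellow, blue, red, yellow, blue → red → yellow.
Putting the parts together: [N,red] and then [P,yellow].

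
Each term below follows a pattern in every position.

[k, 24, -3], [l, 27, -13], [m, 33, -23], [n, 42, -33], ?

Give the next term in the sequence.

[o, 54, -43]

Letter goes k, l, m, n → o (letters move forward 1 place in the alphabet).
For the second part, differences are 3, 6, 9, … (increasing by 3 each time): 24, 27, 33, 42 → 54.
Third part — −10 each step: -3, -13, -23, -33 → -43.
So the next term is [o, 54, -43].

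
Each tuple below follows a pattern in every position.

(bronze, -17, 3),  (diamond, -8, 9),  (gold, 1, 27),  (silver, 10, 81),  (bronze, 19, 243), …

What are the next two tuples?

(diamond, 28, 729), (gold, 37, 2187)

For the rank, repeats bronze → diamond → gold → silver: bronze, diamond, gold, silver, bronze → diamond → gold.
Second value — +9 each step: -17, -8, 1, 10, 19 → 28 → 37.
Third value — ×3 each step: 3, 9, 27, 81, 243 → 729 → 2187.
Putting the parts together: (diamond, 28, 729) and then (gold, 37, 2187).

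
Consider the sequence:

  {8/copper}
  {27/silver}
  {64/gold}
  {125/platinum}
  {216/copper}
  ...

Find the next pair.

{343/silver}

For the first component, perfect cubes: 2³, 3³, 4³, …: 8, 27, 64, 125, 216 → 343.
Metal: copper, silver, gold, platinum, copper → silver (repeats copper → silver → gold → platinum).
Combining the parts gives {343/silver}.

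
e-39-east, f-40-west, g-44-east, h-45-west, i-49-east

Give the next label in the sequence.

j-50-west

For the letter, letters move forward 1 place in the alphabet: e, f, g, h, i → j.
For the second component, alternating steps +1, +4, +1, +4, …: 39, 40, 44, 45, 49 → 50.
Direction goes east, west, east, west, east → west (alternates east ↔ west).
So the next label is j-50-west.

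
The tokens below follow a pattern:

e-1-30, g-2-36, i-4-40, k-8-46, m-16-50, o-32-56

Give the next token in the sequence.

q-64-60

Letter — letters move forward 2 places in the alphabet: e, g, i, k, m, o → q.
Second component: 1, 2, 4, 8, 16, 32 → 64 (×2 each step).
Third component: alternating steps +6, +4, +6, +4, …; 30, 36, 40, 46, 50, 56 → 60.
Putting it together: q-64-60.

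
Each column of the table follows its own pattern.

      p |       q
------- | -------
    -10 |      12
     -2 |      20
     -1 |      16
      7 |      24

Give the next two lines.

Column p: -10, -2, -1, 7 → 8 → 16 (alternating steps +8, +1, +8, +1, …).
Column q: alternating steps +8, −4, +8, −4, …, so 12, 20, 16, 24 → 20 → 28.
So the next two lines are 8  20 and 16  28.

8  20; 16  28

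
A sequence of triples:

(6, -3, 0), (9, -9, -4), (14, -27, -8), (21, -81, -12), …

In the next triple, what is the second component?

Second component goes -3, -9, -27, -81 → -243 (×3 each step).

-243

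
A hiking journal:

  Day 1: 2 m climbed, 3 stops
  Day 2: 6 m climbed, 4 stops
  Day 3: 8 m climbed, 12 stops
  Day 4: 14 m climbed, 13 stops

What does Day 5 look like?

22 m climbed, 21 stops

For the m climbed, each term is the sum of the two before it: 2, 6, 8, 14 → 22.
Stops: alternating steps +1, +8, +1, +8, …; 3, 4, 12, 13 → 21.
Putting it together: 22 m climbed, 21 stops.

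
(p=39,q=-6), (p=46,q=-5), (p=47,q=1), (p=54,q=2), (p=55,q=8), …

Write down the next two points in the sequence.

(p=62,q=9), (p=63,q=15)

For the p, alternating steps +7, +1, +7, +1, …: 39, 46, 47, 54, 55 → 62 → 63.
Q goes -6, -5, 1, 2, 8 → 9 → 15 (alternating steps +1, +6, +1, +6, …).
So the next two points are (p=62,q=9) and (p=63,q=15).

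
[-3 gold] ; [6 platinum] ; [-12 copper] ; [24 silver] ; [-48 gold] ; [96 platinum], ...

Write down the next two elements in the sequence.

First part — ×(-2) each step: -3, 6, -12, 24, -48, 96 → -192 → 384.
Metal: repeats gold → platinum → copper → silver, so gold, platinum, copper, silver, gold, platinum → copper → silver.
Putting the parts together: [-192 copper] and then [384 silver].

[-192 copper], [384 silver]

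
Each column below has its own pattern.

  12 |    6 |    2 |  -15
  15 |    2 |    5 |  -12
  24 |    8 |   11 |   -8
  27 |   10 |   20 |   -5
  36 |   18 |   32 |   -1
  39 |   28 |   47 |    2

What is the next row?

First component — alternating steps +3, +9, +3, +9, …: 12, 15, 24, 27, 36, 39 → 48.
Second component: each term is the sum of the two before it; 6, 2, 8, 10, 18, 28 → 46.
Third component: differences are 3, 6, 9, … (increasing by 3 each time); 2, 5, 11, 20, 32, 47 → 65.
Fourth component goes -15, -12, -8, -5, -1, 2 → 6 (alternating steps +3, +4, +3, +4, …).
Combining the parts gives 48  46  65  6.

48  46  65  6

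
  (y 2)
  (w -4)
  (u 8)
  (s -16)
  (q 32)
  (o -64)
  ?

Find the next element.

Letter: letters move back 2 places in the alphabet; y, w, u, s, q, o → m.
Second component goes 2, -4, 8, -16, 32, -64 → 128 (×(-2) each step).
Combining the parts gives (m 128).

(m 128)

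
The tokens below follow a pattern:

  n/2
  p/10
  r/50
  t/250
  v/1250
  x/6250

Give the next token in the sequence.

For the letter, letters move forward 2 places in the alphabet: n, p, r, t, v, x → z.
Second component: ×5 each step; 2, 10, 50, 250, 1250, 6250 → 31250.
Combining the parts gives z/31250.

z/31250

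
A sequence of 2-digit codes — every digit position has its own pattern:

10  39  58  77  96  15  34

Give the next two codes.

53 then 72

First digit goes 1, 3, 5, 7, 9, 1, 3 → 5 → 7 (+2 each step, mod 10).
Second digit goes 0, 9, 8, 7, 6, 5, 4 → 3 → 2 (−1 each step, mod 10).
Putting the parts together: 53 and then 72.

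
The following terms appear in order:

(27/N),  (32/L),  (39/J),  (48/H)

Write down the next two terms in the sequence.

First value: 27, 32, 39, 48 → 59 → 72 (differences are 5, 7, 9, … (increasing by 2 each time)).
Letter — letters move back 2 places in the alphabet: N, L, J, H → F → D.
So the next two terms are (59/F) and (72/D).

(59/F), (72/D)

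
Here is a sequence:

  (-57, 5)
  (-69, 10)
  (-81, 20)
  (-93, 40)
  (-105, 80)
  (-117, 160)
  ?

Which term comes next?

First entry: −12 each step; -57, -69, -81, -93, -105, -117 → -129.
For the second entry, ×2 each step: 5, 10, 20, 40, 80, 160 → 320.
Combining the parts gives (-129, 320).

(-129, 320)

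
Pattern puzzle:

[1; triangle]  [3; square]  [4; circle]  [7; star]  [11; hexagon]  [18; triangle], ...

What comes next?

[29; square]

First coordinate: each term is the sum of the two before it, so 1, 3, 4, 7, 11, 18 → 29.
Shape: repeats triangle → square → circle → star → hexagon, so triangle, square, circle, star, hexagon, triangle → square.
Putting it together: [29; square].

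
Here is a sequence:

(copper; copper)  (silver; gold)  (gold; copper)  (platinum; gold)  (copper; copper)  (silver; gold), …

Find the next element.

First metal: copper, silver, gold, platinum, copper, silver → gold (repeats copper → silver → gold → platinum).
Second metal — alternates copper ↔ gold: copper, gold, copper, gold, copper, gold → copper.
So the next element is (gold; copper).

(gold; copper)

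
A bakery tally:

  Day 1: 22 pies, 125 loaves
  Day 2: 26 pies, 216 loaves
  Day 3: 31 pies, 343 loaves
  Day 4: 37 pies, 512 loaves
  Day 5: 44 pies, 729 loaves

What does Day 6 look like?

Pies: differences are 4, 5, 6, … (increasing by 1 each time); 22, 26, 31, 37, 44 → 52.
Loaves: perfect cubes: 5³, 6³, 7³, …; 125, 216, 343, 512, 729 → 1000.
So the next line is 52 pies, 1000 loaves.

52 pies, 1000 loaves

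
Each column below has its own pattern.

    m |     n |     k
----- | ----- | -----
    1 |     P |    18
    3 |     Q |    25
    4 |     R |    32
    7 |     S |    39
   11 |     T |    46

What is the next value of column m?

18

Column m — each term is the sum of the two before it: 1, 3, 4, 7, 11 → 18.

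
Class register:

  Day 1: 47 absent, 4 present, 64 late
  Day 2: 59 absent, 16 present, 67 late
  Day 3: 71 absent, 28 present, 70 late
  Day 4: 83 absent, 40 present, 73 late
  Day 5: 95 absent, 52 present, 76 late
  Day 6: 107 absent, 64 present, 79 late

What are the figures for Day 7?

Absent: 47, 59, 71, 83, 95, 107 → 119 (+12 each step).
For the present, +12 each step: 4, 16, 28, 40, 52, 64 → 76.
Late — +3 each step: 64, 67, 70, 73, 76, 79 → 82.
Putting it together: 119 absent, 76 present, 82 late.

119 absent, 76 present, 82 late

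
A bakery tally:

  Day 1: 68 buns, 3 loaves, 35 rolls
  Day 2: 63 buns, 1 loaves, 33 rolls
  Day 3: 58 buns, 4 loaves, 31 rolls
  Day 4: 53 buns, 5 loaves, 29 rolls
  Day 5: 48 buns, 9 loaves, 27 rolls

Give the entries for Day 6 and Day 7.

43 buns, 14 loaves, 25 rolls; 38 buns, 23 loaves, 23 rolls

Buns: 68, 63, 58, 53, 48 → 43 → 38 (−5 each step).
Loaves: 3, 1, 4, 5, 9 → 14 → 23 (each term is the sum of the two before it).
Rolls goes 35, 33, 31, 29, 27 → 25 → 23 (−2 each step).
Putting the parts together: 43 buns, 14 loaves, 25 rolls and then 38 buns, 23 loaves, 23 rolls.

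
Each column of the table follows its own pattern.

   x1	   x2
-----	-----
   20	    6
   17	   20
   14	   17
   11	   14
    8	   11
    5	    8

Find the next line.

2  5

Column x1 — −3 each step: 20, 17, 14, 11, 8, 5 → 2.
Column x2 — always the previous value of the column x1: 6, 20, 17, 14, 11, 8 → 5.
Putting it together: 2  5.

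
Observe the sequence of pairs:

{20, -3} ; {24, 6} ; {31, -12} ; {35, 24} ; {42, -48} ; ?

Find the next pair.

{46, 96}

For the first slot, alternating steps +4, +7, +4, +7, …: 20, 24, 31, 35, 42 → 46.
Second slot: ×(-2) each step; -3, 6, -12, 24, -48 → 96.
So the next pair is {46, 96}.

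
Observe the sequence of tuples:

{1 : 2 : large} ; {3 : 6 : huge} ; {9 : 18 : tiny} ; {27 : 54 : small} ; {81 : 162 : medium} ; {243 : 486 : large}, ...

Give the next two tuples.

{729 : 1458 : huge}, {2187 : 4374 : tiny}

First component goes 1, 3, 9, 27, 81, 243 → 729 → 2187 (×3 each step).
For the second component, ×3 each step: 2, 6, 18, 54, 162, 486 → 1458 → 4374.
Size: repeats large → huge → tiny → small → medium, so large, huge, tiny, small, medium, large → huge → tiny.
So the next two tuples are {729 : 1458 : huge} and {2187 : 4374 : tiny}.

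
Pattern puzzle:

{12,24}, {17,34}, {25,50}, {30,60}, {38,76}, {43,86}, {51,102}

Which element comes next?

First slot: 12, 17, 25, 30, 38, 43, 51 → 56 (alternating steps +5, +8, +5, +8, …).
Second slot: always 2 × the first slot, so 24, 34, 50, 60, 76, 86, 102 → 112.
So the next element is {56,112}.

{56,112}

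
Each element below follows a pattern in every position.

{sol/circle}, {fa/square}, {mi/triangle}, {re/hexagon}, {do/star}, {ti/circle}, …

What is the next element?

Note: runs backward through the solfège scale do→ti, so sol, fa, mi, re, do, ti → la.
Shape goes circle, square, triangle, hexagon, star, circle → square (repeats circle → square → triangle → hexagon → star).
Combining the parts gives {la/square}.

{la/square}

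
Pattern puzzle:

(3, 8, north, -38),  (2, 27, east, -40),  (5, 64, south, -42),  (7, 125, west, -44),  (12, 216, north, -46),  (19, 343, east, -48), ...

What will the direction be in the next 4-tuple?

south

For the direction, repeats north → east → south → west: north, east, south, west, north, east → south.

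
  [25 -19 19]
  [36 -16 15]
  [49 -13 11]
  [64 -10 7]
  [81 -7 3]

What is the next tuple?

For the first part, perfect squares: 5², 6², 7², …: 25, 36, 49, 64, 81 → 100.
For the second part, +3 each step: -19, -16, -13, -10, -7 → -4.
Third part — −4 each step: 19, 15, 11, 7, 3 → -1.
Combining the parts gives [100 -4 -1].

[100 -4 -1]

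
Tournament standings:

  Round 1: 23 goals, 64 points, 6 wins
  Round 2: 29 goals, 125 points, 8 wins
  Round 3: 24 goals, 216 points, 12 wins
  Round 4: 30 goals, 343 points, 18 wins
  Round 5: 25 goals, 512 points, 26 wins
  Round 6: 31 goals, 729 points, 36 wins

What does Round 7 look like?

Goals goes 23, 29, 24, 30, 25, 31 → 26 (alternating steps +6, −5, +6, −5, …).
For the points, perfect cubes: 4³, 5³, 6³, …: 64, 125, 216, 343, 512, 729 → 1000.
Wins goes 6, 8, 12, 18, 26, 36 → 48 (differences are 2, 4, 6, … (increasing by 2 each time)).
Combining the parts gives 26 goals, 1000 points, 48 wins.

26 goals, 1000 points, 48 wins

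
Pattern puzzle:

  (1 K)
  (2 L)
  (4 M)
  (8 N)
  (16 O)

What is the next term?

(32 P)

First entry goes 1, 2, 4, 8, 16 → 32 (×2 each step).
Letter — letters move forward 1 place in the alphabet: K, L, M, N, O → P.
Combining the parts gives (32 P).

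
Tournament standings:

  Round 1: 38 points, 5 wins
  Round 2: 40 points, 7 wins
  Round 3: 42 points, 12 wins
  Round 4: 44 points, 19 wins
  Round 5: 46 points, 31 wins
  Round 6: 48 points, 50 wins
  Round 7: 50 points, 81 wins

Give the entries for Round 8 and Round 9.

52 points, 131 wins; 54 points, 212 wins

For the points, +2 each step: 38, 40, 42, 44, 46, 48, 50 → 52 → 54.
Wins: each term is the sum of the two before it; 5, 7, 12, 19, 31, 50, 81 → 131 → 212.
So the next two lines are 52 points, 131 wins and 54 points, 212 wins.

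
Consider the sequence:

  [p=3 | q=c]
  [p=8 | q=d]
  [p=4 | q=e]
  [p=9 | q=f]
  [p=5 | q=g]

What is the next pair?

[p=10 | q=h]

P: 3, 8, 4, 9, 5 → 10 (alternating steps +5, −4, +5, −4, …).
Q — letters move forward 1 place in the alphabet: c, d, e, f, g → h.
Combining the parts gives [p=10 | q=h].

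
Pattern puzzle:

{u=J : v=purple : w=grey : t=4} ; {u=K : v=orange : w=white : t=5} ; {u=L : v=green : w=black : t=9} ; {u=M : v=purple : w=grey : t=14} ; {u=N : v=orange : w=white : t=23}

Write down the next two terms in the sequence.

{u=O : v=green : w=black : t=37}, {u=P : v=purple : w=grey : t=60}

U: J, K, L, M, N → O → P (letters move forward 1 place in the alphabet).
V: repeats purple → orange → green; purple, orange, green, purple, orange → green → purple.
For the w, repeats grey → white → black: grey, white, black, grey, white → black → grey.
T: 4, 5, 9, 14, 23 → 37 → 60 (each term is the sum of the two before it).
Putting the parts together: {u=O : v=green : w=black : t=37} and then {u=P : v=purple : w=grey : t=60}.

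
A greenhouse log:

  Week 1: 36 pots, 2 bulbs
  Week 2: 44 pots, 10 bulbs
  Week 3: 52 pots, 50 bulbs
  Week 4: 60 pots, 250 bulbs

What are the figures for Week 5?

For the pots, +8 each step: 36, 44, 52, 60 → 68.
Bulbs goes 2, 10, 50, 250 → 1250 (×5 each step).
Combining the parts gives 68 pots, 1250 bulbs.

68 pots, 1250 bulbs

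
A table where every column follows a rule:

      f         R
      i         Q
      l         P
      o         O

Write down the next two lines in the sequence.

r  N; u  M

First letter — letters move forward 3 places in the alphabet: f, i, l, o → r → u.
Second letter: R, Q, P, O → N → M (letters move back 1 place in the alphabet).
So the next two lines are r  N and u  M.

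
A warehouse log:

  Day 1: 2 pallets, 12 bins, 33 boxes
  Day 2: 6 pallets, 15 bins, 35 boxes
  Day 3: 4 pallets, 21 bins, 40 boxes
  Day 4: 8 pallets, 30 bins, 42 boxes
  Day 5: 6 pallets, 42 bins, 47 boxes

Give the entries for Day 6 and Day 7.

10 pallets, 57 bins, 49 boxes; 8 pallets, 75 bins, 54 boxes

Pallets — alternating steps +4, −2, +4, −2, …: 2, 6, 4, 8, 6 → 10 → 8.
Bins goes 12, 15, 21, 30, 42 → 57 → 75 (differences are 3, 6, 9, … (increasing by 3 each time)).
Boxes: alternating steps +2, +5, +2, +5, …; 33, 35, 40, 42, 47 → 49 → 54.
Putting the parts together: 10 pallets, 57 bins, 49 boxes and then 8 pallets, 75 bins, 54 boxes.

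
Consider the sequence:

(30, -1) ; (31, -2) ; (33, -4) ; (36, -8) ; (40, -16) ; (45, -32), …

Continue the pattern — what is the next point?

(51, -64)

First component — differences are 1, 2, 3, … (increasing by 1 each time): 30, 31, 33, 36, 40, 45 → 51.
Second component: ×2 each step, so -1, -2, -4, -8, -16, -32 → -64.
So the next point is (51, -64).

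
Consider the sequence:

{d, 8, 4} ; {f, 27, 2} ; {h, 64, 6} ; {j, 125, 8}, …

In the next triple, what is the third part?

14

Third part — each term is the sum of the two before it: 4, 2, 6, 8 → 14.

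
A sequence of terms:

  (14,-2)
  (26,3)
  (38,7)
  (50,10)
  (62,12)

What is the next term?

For the first entry, +12 each step: 14, 26, 38, 50, 62 → 74.
Second entry: -2, 3, 7, 10, 12 → 13 (differences are 5, 4, 3, … (decreasing by 1 each time)).
Putting it together: (74,13).

(74,13)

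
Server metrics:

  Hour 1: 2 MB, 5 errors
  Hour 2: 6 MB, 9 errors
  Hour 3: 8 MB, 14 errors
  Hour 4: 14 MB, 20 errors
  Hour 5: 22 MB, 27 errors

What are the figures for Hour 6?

36 MB, 35 errors

For the MB, each term is the sum of the two before it: 2, 6, 8, 14, 22 → 36.
Errors: differences are 4, 5, 6, … (increasing by 1 each time), so 5, 9, 14, 20, 27 → 35.
Combining the parts gives 36 MB, 35 errors.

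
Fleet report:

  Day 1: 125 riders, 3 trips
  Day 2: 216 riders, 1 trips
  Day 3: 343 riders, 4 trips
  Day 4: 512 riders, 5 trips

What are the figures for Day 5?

729 riders, 9 trips

Riders: perfect cubes: 5³, 6³, 7³, …; 125, 216, 343, 512 → 729.
Trips: 3, 1, 4, 5 → 9 (each term is the sum of the two before it).
Putting it together: 729 riders, 9 trips.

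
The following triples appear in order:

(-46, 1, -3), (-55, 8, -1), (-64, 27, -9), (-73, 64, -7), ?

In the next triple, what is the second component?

125

For the first component, −9 each step: -46, -55, -64, -73 → -82.
Second component — perfect cubes: 1³, 2³, 3³, …: 1, 8, 27, 64 → 125.
Third component — alternating steps +2, −8, +2, −8, …: -3, -1, -9, -7 → -15.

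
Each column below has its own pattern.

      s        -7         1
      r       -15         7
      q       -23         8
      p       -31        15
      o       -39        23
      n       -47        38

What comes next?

m  -55  61

Letter: letters move back 1 place in the alphabet, so s, r, q, p, o, n → m.
Second component: -7, -15, -23, -31, -39, -47 → -55 (−8 each step).
Third component: each term is the sum of the two before it; 1, 7, 8, 15, 23, 38 → 61.
Putting it together: m  -55  61.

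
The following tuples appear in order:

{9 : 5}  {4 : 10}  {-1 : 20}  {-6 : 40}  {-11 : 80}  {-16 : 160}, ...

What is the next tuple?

{-21 : 320}

First entry: 9, 4, -1, -6, -11, -16 → -21 (−5 each step).
Second entry: 5, 10, 20, 40, 80, 160 → 320 (×2 each step).
Putting it together: {-21 : 320}.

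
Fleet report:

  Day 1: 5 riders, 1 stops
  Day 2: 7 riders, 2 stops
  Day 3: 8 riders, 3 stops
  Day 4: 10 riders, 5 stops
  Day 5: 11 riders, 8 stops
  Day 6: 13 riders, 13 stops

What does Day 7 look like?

14 riders, 21 stops

For the riders, alternating steps +2, +1, +2, +1, …: 5, 7, 8, 10, 11, 13 → 14.
For the stops, each term is the sum of the two before it: 1, 2, 3, 5, 8, 13 → 21.
So the next row is 14 riders, 21 stops.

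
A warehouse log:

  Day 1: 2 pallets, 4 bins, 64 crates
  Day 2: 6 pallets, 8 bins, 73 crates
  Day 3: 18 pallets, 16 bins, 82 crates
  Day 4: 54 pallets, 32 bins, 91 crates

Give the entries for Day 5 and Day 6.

162 pallets, 64 bins, 100 crates; 486 pallets, 128 bins, 109 crates

For the pallets, ×3 each step: 2, 6, 18, 54 → 162 → 486.
Bins: 4, 8, 16, 32 → 64 → 128 (×2 each step).
Crates: +9 each step, so 64, 73, 82, 91 → 100 → 109.
So the next two records are 162 pallets, 64 bins, 100 crates and 486 pallets, 128 bins, 109 crates.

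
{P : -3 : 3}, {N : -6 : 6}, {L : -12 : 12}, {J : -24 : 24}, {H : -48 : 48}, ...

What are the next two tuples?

For the letter, letters move back 2 places in the alphabet: P, N, L, J, H → F → D.
Second part goes -3, -6, -12, -24, -48 → -96 → -192 (×2 each step).
For the third part, always the negative of the second part: 3, 6, 12, 24, 48 → 96 → 192.
So the next two tuples are {F : -96 : 96} and {D : -192 : 192}.

{F : -96 : 96}, {D : -192 : 192}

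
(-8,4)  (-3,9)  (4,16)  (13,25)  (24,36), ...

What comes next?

(37,49)

First coordinate: differences are 5, 7, 9, … (increasing by 2 each time); -8, -3, 4, 13, 24 → 37.
Second coordinate: differences are 5, 7, 9, … (increasing by 2 each time), so 4, 9, 16, 25, 36 → 49.
Putting it together: (37,49).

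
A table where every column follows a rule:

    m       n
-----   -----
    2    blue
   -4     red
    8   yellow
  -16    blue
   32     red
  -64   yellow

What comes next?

Column m: 2, -4, 8, -16, 32, -64 → 128 (×(-2) each step).
Column n: repeats blue → red → yellow, so blue, red, yellow, blue, red, yellow → blue.
Combining the parts gives 128  blue.

128  blue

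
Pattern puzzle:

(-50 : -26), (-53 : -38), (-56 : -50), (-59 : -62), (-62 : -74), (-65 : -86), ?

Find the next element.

(-68 : -98)

First coordinate — −3 each step: -50, -53, -56, -59, -62, -65 → -68.
Second coordinate goes -26, -38, -50, -62, -74, -86 → -98 (−12 each step).
Combining the parts gives (-68 : -98).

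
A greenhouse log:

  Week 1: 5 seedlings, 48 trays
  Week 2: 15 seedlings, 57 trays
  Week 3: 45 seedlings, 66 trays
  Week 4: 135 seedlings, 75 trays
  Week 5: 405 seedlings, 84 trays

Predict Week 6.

Seedlings: 5, 15, 45, 135, 405 → 1215 (×3 each step).
Trays: 48, 57, 66, 75, 84 → 93 (+9 each step).
Putting it together: 1215 seedlings, 93 trays.

1215 seedlings, 93 trays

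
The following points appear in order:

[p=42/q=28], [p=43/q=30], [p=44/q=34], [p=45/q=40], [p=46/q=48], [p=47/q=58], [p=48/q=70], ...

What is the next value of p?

P: +1 each step; 42, 43, 44, 45, 46, 47, 48 → 49.

49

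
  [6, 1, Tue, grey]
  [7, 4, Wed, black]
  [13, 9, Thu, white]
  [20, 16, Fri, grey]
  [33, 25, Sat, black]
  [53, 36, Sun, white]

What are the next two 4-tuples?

[86, 49, Mon, grey], [139, 64, Tue, black]

First part goes 6, 7, 13, 20, 33, 53 → 86 → 139 (each term is the sum of the two before it).
Second part: perfect squares: 1², 2², 3², …; 1, 4, 9, 16, 25, 36 → 49 → 64.
Day: runs through the weekdays Mon→Sun, so Tue, Wed, Thu, Fri, Sat, Sun → Mon → Tue.
For the shade, repeats grey → black → white: grey, black, white, grey, black, white → grey → black.
So the next two 4-tuples are [86, 49, Mon, grey] and [139, 64, Tue, black].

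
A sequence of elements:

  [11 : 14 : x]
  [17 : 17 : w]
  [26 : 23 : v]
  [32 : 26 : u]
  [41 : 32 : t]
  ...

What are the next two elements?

For the first part, alternating steps +6, +9, +6, +9, …: 11, 17, 26, 32, 41 → 47 → 56.
Second part: alternating steps +3, +6, +3, +6, …, so 14, 17, 23, 26, 32 → 35 → 41.
Letter: letters move back 1 place in the alphabet; x, w, v, u, t → s → r.
Putting the parts together: [47 : 35 : s] and then [56 : 41 : r].

[47 : 35 : s], [56 : 41 : r]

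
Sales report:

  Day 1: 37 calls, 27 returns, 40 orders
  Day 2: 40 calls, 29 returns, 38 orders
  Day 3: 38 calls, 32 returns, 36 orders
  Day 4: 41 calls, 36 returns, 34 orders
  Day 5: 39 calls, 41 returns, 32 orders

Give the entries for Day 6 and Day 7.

For the calls, alternating steps +3, −2, +3, −2, …: 37, 40, 38, 41, 39 → 42 → 40.
Returns: differences are 2, 3, 4, … (increasing by 1 each time); 27, 29, 32, 36, 41 → 47 → 54.
For the orders, −2 each step: 40, 38, 36, 34, 32 → 30 → 28.
So the next two lines are 42 calls, 47 returns, 30 orders and 40 calls, 54 returns, 28 orders.

42 calls, 47 returns, 30 orders; 40 calls, 54 returns, 28 orders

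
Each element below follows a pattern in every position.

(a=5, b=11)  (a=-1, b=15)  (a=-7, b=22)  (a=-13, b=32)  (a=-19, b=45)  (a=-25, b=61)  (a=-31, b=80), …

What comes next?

A — −6 each step: 5, -1, -7, -13, -19, -25, -31 → -37.
For the b, differences are 4, 7, 10, … (increasing by 3 each time): 11, 15, 22, 32, 45, 61, 80 → 102.
So the next element is (a=-37, b=102).

(a=-37, b=102)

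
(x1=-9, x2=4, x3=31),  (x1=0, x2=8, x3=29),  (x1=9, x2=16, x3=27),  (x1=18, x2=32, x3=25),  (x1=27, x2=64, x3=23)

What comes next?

(x1=36, x2=128, x3=21)

X1: +9 each step; -9, 0, 9, 18, 27 → 36.
X2 goes 4, 8, 16, 32, 64 → 128 (×2 each step).
X3 goes 31, 29, 27, 25, 23 → 21 (−2 each step).
Combining the parts gives (x1=36, x2=128, x3=21).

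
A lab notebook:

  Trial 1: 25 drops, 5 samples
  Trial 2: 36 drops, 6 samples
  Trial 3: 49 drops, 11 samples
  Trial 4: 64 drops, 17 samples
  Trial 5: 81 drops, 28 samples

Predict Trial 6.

100 drops, 45 samples

For the drops, perfect squares: 5², 6², 7², …: 25, 36, 49, 64, 81 → 100.
Samples: each term is the sum of the two before it, so 5, 6, 11, 17, 28 → 45.
So the next line is 100 drops, 45 samples.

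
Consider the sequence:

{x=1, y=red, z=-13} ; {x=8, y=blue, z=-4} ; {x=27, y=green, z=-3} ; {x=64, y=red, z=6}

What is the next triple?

{x=125, y=blue, z=7}

X: perfect cubes: 1³, 2³, 3³, …; 1, 8, 27, 64 → 125.
Y: repeats red → blue → green; red, blue, green, red → blue.
Z: alternating steps +9, +1, +9, +1, …; -13, -4, -3, 6 → 7.
So the next triple is {x=125, y=blue, z=7}.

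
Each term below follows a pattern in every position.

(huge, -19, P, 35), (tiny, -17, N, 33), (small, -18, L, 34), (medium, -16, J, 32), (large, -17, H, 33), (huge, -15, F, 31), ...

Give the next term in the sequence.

(tiny, -16, D, 32)

Size: repeats huge → tiny → small → medium → large; huge, tiny, small, medium, large, huge → tiny.
Second entry: alternating steps +2, −1, +2, −1, …; -19, -17, -18, -16, -17, -15 → -16.
Letter: P, N, L, J, H, F → D (letters move back 2 places in the alphabet).
For the fourth entry, together with the second entry always sums to 16: 35, 33, 34, 32, 33, 31 → 32.
Combining the parts gives (tiny, -16, D, 32).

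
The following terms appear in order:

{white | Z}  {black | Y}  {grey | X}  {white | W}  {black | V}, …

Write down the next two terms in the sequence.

Shade — repeats white → black → grey: white, black, grey, white, black → grey → white.
Letter: letters move back 1 place in the alphabet, so Z, Y, X, W, V → U → T.
So the next two terms are {grey | U} and {white | T}.

{grey | U}, {white | T}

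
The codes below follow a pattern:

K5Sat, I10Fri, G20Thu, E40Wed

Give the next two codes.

Letter: K, I, G, E → C → A (letters move back 2 places in the alphabet).
Second component — ×2 each step: 5, 10, 20, 40 → 80 → 160.
Day — runs backward through the weekdays Mon→Sun: Sat, Fri, Thu, Wed → Tue → Mon.
So the next two codes are C80Tue and A160Mon.

C80Tue, A160Mon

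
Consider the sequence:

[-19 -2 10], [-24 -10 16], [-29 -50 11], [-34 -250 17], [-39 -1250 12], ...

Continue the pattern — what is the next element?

For the first slot, −5 each step: -19, -24, -29, -34, -39 → -44.
Second slot goes -2, -10, -50, -250, -1250 → -6250 (×5 each step).
Third slot: alternating steps +6, −5, +6, −5, …; 10, 16, 11, 17, 12 → 18.
Combining the parts gives [-44 -6250 18].

[-44 -6250 18]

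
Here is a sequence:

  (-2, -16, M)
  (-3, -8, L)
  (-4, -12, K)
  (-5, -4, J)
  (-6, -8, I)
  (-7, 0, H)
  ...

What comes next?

First value goes -2, -3, -4, -5, -6, -7 → -8 (−1 each step).
Second value: alternating steps +8, −4, +8, −4, …; -16, -8, -12, -4, -8, 0 → -4.
Letter goes M, L, K, J, I, H → G (letters move back 1 place in the alphabet).
So the next element is (-8, -4, G).

(-8, -4, G)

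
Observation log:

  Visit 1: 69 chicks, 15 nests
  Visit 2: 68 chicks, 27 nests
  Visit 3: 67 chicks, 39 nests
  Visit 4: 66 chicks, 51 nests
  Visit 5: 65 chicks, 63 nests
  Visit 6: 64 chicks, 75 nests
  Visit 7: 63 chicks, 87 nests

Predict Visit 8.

Chicks: 69, 68, 67, 66, 65, 64, 63 → 62 (−1 each step).
Nests goes 15, 27, 39, 51, 63, 75, 87 → 99 (+12 each step).
So the next row is 62 chicks, 99 nests.

62 chicks, 99 nests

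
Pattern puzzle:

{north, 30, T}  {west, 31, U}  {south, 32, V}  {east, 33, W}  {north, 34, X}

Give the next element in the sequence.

Direction — repeats north → west → south → east: north, west, south, east, north → west.
Second part — +1 each step: 30, 31, 32, 33, 34 → 35.
Letter — letters move forward 1 place in the alphabet: T, U, V, W, X → Y.
Combining the parts gives {west, 35, Y}.

{west, 35, Y}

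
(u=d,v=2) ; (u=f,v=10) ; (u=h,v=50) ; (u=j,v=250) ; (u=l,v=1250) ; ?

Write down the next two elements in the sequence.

(u=n,v=6250), (u=p,v=31250)

U — letters move forward 2 places in the alphabet: d, f, h, j, l → n → p.
V — ×5 each step: 2, 10, 50, 250, 1250 → 6250 → 31250.
Putting the parts together: (u=n,v=6250) and then (u=p,v=31250).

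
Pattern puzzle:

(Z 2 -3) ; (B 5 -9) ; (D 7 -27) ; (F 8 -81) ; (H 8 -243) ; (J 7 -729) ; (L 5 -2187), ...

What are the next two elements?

Letter: letters move forward 2 places in the alphabet, wrapping Z→A, so Z, B, D, F, H, J, L → N → P.
Second part goes 2, 5, 7, 8, 8, 7, 5 → 2 → -2 (differences are 3, 2, 1, … (decreasing by 1 each time)).
Third part goes -3, -9, -27, -81, -243, -729, -2187 → -6561 → -19683 (×3 each step).
So the next two elements are (N 2 -6561) and (P -2 -19683).

(N 2 -6561), (P -2 -19683)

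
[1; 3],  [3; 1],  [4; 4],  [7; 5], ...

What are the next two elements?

[11; 9], [18; 14]

First component goes 1, 3, 4, 7 → 11 → 18 (each term is the sum of the two before it).
Second component: each term is the sum of the two before it; 3, 1, 4, 5 → 9 → 14.
Putting the parts together: [11; 9] and then [18; 14].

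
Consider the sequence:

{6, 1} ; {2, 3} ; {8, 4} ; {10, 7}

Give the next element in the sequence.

First part: each term is the sum of the two before it; 6, 2, 8, 10 → 18.
Second part goes 1, 3, 4, 7 → 11 (each term is the sum of the two before it).
Putting it together: {18, 11}.

{18, 11}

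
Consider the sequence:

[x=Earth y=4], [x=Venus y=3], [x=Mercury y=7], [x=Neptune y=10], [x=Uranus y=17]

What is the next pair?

[x=Saturn y=27]

X: runs backward through the planets Mercury→Neptune; Earth, Venus, Mercury, Neptune, Uranus → Saturn.
For the y, each term is the sum of the two before it: 4, 3, 7, 10, 17 → 27.
So the next pair is [x=Saturn y=27].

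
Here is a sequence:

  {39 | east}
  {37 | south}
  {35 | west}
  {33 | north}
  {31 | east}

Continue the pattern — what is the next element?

{29 | south}

For the first coordinate, −2 each step: 39, 37, 35, 33, 31 → 29.
For the direction, repeats east → south → west → north: east, south, west, north, east → south.
So the next element is {29 | south}.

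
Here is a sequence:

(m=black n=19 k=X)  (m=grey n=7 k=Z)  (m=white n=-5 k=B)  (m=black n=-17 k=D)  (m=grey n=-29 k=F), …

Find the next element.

(m=white n=-41 k=H)

For the m, repeats black → grey → white: black, grey, white, black, grey → white.
N: −12 each step; 19, 7, -5, -17, -29 → -41.
K — letters move forward 2 places in the alphabet, wrapping Z→A: X, Z, B, D, F → H.
So the next element is (m=white n=-41 k=H).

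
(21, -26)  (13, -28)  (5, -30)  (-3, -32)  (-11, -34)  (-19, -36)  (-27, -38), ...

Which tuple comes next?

First entry: 21, 13, 5, -3, -11, -19, -27 → -35 (−8 each step).
Second entry: −2 each step; -26, -28, -30, -32, -34, -36, -38 → -40.
So the next tuple is (-35, -40).

(-35, -40)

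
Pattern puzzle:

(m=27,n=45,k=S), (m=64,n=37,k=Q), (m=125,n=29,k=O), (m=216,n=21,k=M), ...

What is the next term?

(m=343,n=13,k=K)

For the m, perfect cubes: 3³, 4³, 5³, …: 27, 64, 125, 216 → 343.
N: −8 each step, so 45, 37, 29, 21 → 13.
K goes S, Q, O, M → K (letters move back 2 places in the alphabet).
So the next term is (m=343,n=13,k=K).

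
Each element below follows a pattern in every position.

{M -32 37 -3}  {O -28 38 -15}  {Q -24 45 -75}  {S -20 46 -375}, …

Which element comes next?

Letter: M, O, Q, S → U (letters move forward 2 places in the alphabet).
Second part — +4 each step: -32, -28, -24, -20 → -16.
Third part goes 37, 38, 45, 46 → 53 (alternating steps +1, +7, +1, +7, …).
For the fourth part, ×5 each step: -3, -15, -75, -375 → -1875.
Putting it together: {U -16 53 -1875}.

{U -16 53 -1875}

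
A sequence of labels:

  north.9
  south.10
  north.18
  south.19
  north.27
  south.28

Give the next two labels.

Direction — alternates north ↔ south: north, south, north, south, north, south → north → south.
Second component: alternating steps +1, +8, +1, +8, …; 9, 10, 18, 19, 27, 28 → 36 → 37.
Putting the parts together: north.36 and then south.37.

north.36, south.37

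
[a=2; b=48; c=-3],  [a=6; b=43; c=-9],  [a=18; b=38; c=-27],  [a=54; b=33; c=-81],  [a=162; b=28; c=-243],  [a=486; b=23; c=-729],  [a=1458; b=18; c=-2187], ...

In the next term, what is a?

4374

A goes 2, 6, 18, 54, 162, 486, 1458 → 4374 (×3 each step).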